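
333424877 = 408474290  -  75049413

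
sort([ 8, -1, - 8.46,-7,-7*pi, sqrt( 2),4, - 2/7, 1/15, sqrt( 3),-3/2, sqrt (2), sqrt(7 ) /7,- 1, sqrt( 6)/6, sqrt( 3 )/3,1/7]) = [ - 7*pi, -8.46, - 7 ,-3/2, - 1,  -  1,-2/7, 1/15, 1/7, sqrt( 7)/7,  sqrt(6) /6, sqrt( 3 )/3, sqrt(2 ), sqrt( 2 ),  sqrt( 3 ),4, 8]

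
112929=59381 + 53548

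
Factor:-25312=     -  2^5*7^1*113^1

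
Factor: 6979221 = 3^2*83^1 * 9343^1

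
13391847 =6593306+6798541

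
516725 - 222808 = 293917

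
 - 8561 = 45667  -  54228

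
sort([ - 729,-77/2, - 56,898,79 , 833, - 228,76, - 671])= [  -  729,-671 , - 228, - 56, - 77/2,  76,79, 833  ,  898 ] 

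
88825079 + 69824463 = 158649542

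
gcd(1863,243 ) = 81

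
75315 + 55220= 130535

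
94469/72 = 94469/72 = 1312.07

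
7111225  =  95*74855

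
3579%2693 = 886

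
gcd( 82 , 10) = 2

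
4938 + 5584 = 10522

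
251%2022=251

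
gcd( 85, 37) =1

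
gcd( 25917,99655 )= 1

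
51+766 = 817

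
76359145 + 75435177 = 151794322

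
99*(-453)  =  -44847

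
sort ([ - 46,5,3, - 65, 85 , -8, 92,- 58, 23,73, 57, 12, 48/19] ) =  [ - 65,-58, - 46, - 8 , 48/19, 3 , 5,12, 23, 57,73, 85, 92] 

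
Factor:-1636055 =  - 5^1*327211^1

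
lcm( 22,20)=220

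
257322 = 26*9897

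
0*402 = 0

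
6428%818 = 702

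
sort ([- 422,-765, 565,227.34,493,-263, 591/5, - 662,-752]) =[ - 765, - 752, - 662, - 422,-263,591/5, 227.34,493,565 ]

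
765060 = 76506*10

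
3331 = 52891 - 49560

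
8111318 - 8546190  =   - 434872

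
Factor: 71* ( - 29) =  - 29^1*71^1 = - 2059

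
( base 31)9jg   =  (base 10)9254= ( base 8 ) 22046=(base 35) 7je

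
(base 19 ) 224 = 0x2fc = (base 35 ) LT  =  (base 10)764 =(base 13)46A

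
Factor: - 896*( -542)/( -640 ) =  - 2^1*5^( - 1)*7^1*271^1 = - 3794/5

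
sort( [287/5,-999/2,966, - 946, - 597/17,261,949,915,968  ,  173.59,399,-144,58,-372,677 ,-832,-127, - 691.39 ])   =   [-946,  -  832, - 691.39, -999/2,- 372, - 144,-127, - 597/17, 287/5 , 58,173.59,261  ,  399,677,915 , 949, 966, 968]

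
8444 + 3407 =11851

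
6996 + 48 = 7044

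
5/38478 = 5/38478 = 0.00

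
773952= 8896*87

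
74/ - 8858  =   - 37/4429 = - 0.01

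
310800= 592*525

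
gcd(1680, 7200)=240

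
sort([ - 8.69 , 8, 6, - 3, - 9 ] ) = [ - 9, - 8.69, - 3,  6, 8 ]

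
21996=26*846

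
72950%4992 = 3062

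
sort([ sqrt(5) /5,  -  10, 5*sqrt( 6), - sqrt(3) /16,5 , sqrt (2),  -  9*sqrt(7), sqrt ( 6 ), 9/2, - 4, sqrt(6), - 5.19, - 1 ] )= [ - 9*sqrt(7), - 10,  -  5.19, - 4, - 1, - sqrt (3)/16,sqrt(5) /5 , sqrt( 2), sqrt( 6),sqrt ( 6),9/2, 5, 5 * sqrt(6)] 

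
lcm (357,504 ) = 8568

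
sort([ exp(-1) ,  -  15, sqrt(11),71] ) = [  -  15, exp( - 1 ), sqrt(11 ),71] 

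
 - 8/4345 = - 1 + 4337/4345= - 0.00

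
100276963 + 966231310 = 1066508273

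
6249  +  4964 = 11213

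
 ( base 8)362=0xF2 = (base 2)11110010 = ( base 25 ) 9H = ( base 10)242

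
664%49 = 27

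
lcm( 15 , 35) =105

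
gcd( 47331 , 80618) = 1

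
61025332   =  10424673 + 50600659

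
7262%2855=1552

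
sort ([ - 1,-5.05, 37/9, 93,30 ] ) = [-5.05,-1,37/9,30, 93]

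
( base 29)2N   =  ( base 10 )81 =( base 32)2H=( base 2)1010001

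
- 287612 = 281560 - 569172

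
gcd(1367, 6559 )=1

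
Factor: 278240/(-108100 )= - 2^3 * 5^( - 1 )*23^( - 1)*37^1 = - 296/115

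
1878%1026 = 852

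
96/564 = 8/47 =0.17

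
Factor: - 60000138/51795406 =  - 1578951/1363037= - 3^2*11^1*13^( - 1)*41^1*389^1*104849^ ( - 1) 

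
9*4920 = 44280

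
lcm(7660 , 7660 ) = 7660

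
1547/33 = 1547/33  =  46.88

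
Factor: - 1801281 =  - 3^1* 419^1*1433^1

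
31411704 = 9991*3144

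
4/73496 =1/18374 = 0.00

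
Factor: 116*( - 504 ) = -58464 = - 2^5*3^2 * 7^1*29^1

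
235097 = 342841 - 107744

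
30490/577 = 52 + 486/577 = 52.84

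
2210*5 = 11050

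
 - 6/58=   -  3/29 = - 0.10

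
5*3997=19985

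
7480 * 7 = 52360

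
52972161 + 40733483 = 93705644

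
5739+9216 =14955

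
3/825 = 1/275 = 0.00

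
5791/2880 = 5791/2880=2.01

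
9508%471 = 88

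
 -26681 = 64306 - 90987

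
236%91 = 54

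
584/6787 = 584/6787 = 0.09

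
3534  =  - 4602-- 8136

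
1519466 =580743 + 938723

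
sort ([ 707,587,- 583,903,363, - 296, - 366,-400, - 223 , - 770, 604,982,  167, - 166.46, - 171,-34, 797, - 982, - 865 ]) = [-982, - 865, - 770, - 583, - 400, - 366, - 296, - 223 , - 171, - 166.46,-34, 167,363, 587,604, 707,797, 903, 982 ] 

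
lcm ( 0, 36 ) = 0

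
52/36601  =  52/36601 =0.00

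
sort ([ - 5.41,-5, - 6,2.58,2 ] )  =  [ - 6, - 5.41, - 5,2,2.58]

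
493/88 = 493/88 = 5.60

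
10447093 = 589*17737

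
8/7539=8/7539 = 0.00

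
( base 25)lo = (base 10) 549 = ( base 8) 1045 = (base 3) 202100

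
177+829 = 1006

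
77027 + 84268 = 161295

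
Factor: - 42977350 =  - 2^1 *5^2*13^1*37^1 * 1787^1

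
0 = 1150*0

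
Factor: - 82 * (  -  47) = 2^1 * 41^1 * 47^1= 3854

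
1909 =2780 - 871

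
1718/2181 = 1718/2181 = 0.79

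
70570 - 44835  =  25735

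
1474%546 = 382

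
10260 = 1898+8362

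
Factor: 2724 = 2^2*3^1*227^1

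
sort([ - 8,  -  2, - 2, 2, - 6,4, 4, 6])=[ - 8,  -  6,-2,-2,2, 4,4, 6 ]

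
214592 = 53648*4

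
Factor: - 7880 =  - 2^3*5^1*197^1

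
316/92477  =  316/92477= 0.00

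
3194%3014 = 180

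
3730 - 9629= - 5899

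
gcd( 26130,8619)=39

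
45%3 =0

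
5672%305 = 182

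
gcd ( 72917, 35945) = 1027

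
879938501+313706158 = 1193644659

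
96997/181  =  96997/181 = 535.90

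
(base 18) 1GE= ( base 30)kq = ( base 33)iw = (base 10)626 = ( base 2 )1001110010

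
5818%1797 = 427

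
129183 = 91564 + 37619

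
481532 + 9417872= 9899404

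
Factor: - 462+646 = 184   =  2^3*23^1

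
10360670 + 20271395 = 30632065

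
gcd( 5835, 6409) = 1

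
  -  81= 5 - 86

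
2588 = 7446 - 4858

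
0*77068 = 0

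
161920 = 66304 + 95616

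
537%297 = 240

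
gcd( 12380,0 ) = 12380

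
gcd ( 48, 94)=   2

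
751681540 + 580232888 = 1331914428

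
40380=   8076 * 5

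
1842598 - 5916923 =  - 4074325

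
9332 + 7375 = 16707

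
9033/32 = 282 + 9/32 =282.28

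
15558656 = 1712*9088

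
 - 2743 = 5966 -8709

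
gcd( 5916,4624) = 68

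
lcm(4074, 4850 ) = 101850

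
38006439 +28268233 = 66274672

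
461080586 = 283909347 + 177171239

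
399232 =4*99808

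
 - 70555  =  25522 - 96077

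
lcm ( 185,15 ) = 555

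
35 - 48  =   - 13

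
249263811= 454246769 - 204982958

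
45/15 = 3 = 3.00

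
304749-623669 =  - 318920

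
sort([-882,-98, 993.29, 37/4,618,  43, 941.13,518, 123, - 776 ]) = [-882, - 776, - 98,37/4,43, 123, 518, 618,941.13, 993.29]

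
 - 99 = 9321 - 9420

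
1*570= 570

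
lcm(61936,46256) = 3654224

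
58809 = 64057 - 5248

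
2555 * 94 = 240170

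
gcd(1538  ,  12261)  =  1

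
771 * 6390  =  4926690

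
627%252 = 123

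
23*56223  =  1293129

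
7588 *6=45528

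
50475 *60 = 3028500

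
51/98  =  51/98 = 0.52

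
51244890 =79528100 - 28283210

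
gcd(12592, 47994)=2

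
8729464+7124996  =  15854460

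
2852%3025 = 2852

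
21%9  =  3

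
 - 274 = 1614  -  1888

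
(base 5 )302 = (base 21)3E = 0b1001101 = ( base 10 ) 77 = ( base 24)35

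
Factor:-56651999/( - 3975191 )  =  11^( - 1)*389^ ( - 1)*929^(-1)*6203^1*9133^1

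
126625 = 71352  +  55273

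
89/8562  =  89/8562  =  0.01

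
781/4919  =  781/4919 = 0.16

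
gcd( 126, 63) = 63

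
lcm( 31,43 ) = 1333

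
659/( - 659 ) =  -1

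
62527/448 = 62527/448= 139.57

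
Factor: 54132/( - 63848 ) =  - 2^(- 1 )*3^1*13^1*23^( -1)=-39/46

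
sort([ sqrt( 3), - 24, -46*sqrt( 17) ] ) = [ - 46  *  sqrt(17) , - 24, sqrt(3)]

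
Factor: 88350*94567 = 8354994450 = 2^1*3^1*5^2*11^1*19^1*31^1 *8597^1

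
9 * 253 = 2277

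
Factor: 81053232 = 2^4*3^1*13^1*129893^1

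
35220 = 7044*5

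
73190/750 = 7319/75 = 97.59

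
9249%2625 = 1374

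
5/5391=5/5391 = 0.00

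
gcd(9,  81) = 9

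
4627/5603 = 4627/5603 = 0.83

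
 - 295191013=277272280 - 572463293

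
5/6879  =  5/6879 = 0.00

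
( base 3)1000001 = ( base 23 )18h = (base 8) 1332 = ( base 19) 208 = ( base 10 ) 730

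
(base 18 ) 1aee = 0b10010001111010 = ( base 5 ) 244323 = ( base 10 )9338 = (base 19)16G9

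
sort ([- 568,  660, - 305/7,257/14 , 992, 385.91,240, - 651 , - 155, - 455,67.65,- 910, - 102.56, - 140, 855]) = [ - 910, - 651, - 568, - 455, - 155, - 140, - 102.56, - 305/7, 257/14,67.65,240, 385.91,660, 855 , 992 ]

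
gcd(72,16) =8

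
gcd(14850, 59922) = 18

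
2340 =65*36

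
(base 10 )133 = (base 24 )5d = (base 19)70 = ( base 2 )10000101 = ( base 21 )67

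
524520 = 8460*62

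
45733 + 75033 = 120766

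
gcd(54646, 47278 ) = 614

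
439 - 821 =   -  382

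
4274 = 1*4274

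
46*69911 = 3215906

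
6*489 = 2934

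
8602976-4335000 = 4267976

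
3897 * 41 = 159777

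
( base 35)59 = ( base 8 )270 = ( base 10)184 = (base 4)2320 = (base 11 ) 158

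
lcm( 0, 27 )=0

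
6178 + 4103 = 10281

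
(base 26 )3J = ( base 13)76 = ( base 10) 97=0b1100001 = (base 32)31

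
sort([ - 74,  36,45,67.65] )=[-74,36, 45,  67.65] 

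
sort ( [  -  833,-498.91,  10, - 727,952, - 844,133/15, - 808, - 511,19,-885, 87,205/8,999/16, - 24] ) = [  -  885, - 844, - 833,  -  808, -727,-511, - 498.91,-24,  133/15,10,19,205/8,999/16,87,952 ]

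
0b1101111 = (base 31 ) 3I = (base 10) 111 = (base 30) 3L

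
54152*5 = 270760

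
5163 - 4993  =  170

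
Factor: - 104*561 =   -  2^3 * 3^1 *11^1 * 13^1 * 17^1 =- 58344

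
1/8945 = 1/8945 =0.00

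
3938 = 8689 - 4751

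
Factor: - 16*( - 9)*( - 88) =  - 2^7*3^2*11^1 =- 12672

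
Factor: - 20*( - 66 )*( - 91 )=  - 120120=- 2^3 *3^1  *  5^1*7^1*11^1*13^1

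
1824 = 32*57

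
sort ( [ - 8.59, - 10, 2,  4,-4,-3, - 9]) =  [ - 10, - 9, - 8.59, - 4  , - 3, 2,  4 ] 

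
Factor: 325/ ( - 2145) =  - 3^( - 1 ) * 5^1*11^( - 1) = - 5/33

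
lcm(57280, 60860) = 973760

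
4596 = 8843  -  4247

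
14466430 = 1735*8338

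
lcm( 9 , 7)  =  63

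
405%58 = 57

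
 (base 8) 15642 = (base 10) 7074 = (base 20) hde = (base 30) 7po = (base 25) B7O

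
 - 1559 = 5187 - 6746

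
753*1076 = 810228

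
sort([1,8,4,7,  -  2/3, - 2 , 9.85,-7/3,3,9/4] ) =[-7/3,-2,  -  2/3,1,9/4, 3,4,7 , 8, 9.85]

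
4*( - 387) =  - 1548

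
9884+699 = 10583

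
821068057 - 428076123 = 392991934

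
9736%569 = 63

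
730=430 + 300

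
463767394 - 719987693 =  - 256220299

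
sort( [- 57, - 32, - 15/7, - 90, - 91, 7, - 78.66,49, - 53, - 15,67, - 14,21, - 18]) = [ - 91, - 90, - 78.66, - 57, - 53,  -  32, - 18, - 15,-14, - 15/7,7, 21, 49,67 ] 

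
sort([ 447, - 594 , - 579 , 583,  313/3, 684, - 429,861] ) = [ - 594, - 579, - 429, 313/3, 447, 583,  684,861] 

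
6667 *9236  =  61576412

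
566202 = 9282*61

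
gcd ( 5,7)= 1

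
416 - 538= - 122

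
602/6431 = 602/6431 = 0.09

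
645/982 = 645/982 = 0.66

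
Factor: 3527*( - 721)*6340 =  - 2^2*5^1*7^1*103^1*317^1*3527^1 = - 16122410780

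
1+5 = 6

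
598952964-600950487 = - 1997523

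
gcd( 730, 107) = 1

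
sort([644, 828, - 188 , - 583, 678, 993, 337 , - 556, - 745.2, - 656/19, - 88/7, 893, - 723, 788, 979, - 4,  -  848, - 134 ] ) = [ - 848, - 745.2 , -723, - 583, - 556, - 188, - 134, - 656/19, - 88/7 , - 4,  337 , 644, 678, 788, 828, 893, 979, 993] 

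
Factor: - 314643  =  -3^1*7^1*14983^1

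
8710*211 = 1837810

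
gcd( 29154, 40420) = 86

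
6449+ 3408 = 9857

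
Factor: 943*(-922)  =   - 2^1*23^1*41^1*461^1=- 869446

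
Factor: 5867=5867^1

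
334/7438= 167/3719 = 0.04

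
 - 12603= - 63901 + 51298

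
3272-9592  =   - 6320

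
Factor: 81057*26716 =2165518812 = 2^2*3^1*41^1 * 659^1*6679^1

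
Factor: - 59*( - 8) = 2^3*59^1 = 472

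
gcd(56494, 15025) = 601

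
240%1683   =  240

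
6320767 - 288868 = 6031899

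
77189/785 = 98 + 259/785  =  98.33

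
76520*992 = 75907840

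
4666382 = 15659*298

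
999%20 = 19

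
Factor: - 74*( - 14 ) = 2^2 * 7^1*37^1 = 1036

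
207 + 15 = 222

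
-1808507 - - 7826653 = 6018146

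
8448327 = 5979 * 1413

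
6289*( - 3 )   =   - 18867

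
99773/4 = 24943 + 1/4 = 24943.25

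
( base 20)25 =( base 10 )45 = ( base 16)2D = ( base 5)140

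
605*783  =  473715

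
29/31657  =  29/31657 = 0.00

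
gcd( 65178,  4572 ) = 18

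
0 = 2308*0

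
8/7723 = 8/7723=0.00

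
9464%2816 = 1016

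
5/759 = 5/759 = 0.01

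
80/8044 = 20/2011 = 0.01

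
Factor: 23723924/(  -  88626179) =-2^2*7^1*31^( - 1)*193^(-1) * 14813^(-1)*847283^1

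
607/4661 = 607/4661 = 0.13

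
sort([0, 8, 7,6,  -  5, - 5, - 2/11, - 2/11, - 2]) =[- 5,- 5,-2, - 2/11, - 2/11,0,6 , 7,8 ]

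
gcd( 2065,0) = 2065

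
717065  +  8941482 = 9658547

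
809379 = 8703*93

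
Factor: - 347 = - 347^1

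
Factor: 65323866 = 2^1*3^1*10887311^1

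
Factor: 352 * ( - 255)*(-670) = 2^6*3^1*5^2 * 11^1*17^1*67^1 = 60139200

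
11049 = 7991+3058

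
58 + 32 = 90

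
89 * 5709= 508101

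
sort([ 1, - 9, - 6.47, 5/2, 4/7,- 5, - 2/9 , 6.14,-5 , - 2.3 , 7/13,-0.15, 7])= [ - 9, - 6.47, - 5, - 5, - 2.3, - 2/9, - 0.15, 7/13,4/7, 1,5/2, 6.14, 7 ]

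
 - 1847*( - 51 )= 94197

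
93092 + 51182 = 144274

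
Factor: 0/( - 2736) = 0 =0^1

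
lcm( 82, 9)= 738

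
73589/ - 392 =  - 188+107/392 = - 187.73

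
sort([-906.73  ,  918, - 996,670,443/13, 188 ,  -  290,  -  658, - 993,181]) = [ - 996, - 993, - 906.73, -658, - 290, 443/13, 181, 188,670, 918]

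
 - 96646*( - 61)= 5895406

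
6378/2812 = 3189/1406= 2.27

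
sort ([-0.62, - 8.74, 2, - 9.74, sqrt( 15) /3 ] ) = [ - 9.74,- 8.74 , - 0.62 , sqrt( 15)/3,  2]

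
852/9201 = 284/3067 = 0.09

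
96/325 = 96/325 = 0.30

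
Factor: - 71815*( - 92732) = 2^2 *5^1*53^1*97^1*239^1*271^1= 6659548580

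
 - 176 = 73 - 249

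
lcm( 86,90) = 3870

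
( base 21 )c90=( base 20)DE1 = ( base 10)5481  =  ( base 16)1569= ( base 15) 1956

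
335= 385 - 50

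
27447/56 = 490 + 1/8 = 490.12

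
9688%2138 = 1136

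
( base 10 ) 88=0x58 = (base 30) 2S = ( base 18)4G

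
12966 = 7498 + 5468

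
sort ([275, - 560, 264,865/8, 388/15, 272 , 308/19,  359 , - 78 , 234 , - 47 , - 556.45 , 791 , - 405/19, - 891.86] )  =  [ - 891.86,-560, - 556.45, - 78, - 47,-405/19,  308/19, 388/15,865/8,234,  264, 272 , 275, 359,791]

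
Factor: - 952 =-2^3*7^1*17^1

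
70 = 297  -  227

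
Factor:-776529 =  - 3^2 * 13^1 * 6637^1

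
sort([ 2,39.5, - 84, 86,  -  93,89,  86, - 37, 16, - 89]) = [ - 93,-89, - 84, - 37,  2, 16, 39.5,86,86,89 ] 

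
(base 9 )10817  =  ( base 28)961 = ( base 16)1c39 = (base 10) 7225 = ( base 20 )i15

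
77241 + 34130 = 111371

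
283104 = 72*3932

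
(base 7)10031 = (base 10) 2423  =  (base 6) 15115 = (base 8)4567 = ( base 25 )3LN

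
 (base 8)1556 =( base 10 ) 878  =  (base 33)qk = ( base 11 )729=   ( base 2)1101101110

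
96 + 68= 164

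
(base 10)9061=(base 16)2365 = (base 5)242221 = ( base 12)52b1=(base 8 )21545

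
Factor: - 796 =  - 2^2* 199^1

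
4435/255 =887/51 = 17.39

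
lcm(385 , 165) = 1155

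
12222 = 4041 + 8181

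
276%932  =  276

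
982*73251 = 71932482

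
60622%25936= 8750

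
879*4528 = 3980112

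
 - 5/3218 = -5/3218 = - 0.00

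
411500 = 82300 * 5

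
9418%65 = 58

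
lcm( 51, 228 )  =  3876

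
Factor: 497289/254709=3^( - 1 )*7^( - 1 ) * 41^1 = 41/21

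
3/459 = 1/153 = 0.01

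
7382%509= 256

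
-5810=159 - 5969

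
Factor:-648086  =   - 2^1*31^1*10453^1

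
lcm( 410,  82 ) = 410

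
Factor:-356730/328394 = - 3^1*5^1*11^(- 1)* 47^1*59^(-1)= - 705/649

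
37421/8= 37421/8 = 4677.62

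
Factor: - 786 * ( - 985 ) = 774210=   2^1*3^1*5^1*131^1*197^1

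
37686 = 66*571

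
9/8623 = 9/8623 = 0.00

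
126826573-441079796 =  - 314253223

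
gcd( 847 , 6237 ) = 77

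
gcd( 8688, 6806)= 2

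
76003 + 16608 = 92611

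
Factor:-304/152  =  -2^1 =- 2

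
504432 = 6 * 84072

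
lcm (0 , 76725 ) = 0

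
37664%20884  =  16780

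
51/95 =51/95 = 0.54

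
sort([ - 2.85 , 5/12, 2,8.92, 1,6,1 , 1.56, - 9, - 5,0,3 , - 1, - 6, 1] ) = [ - 9,-6,-5, - 2.85,-1, 0,5/12,1,1, 1,1.56,2,3,6, 8.92 ]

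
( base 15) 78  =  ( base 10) 113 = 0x71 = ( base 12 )95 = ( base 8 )161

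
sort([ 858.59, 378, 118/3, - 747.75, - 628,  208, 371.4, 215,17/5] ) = [  -  747.75,- 628, 17/5 , 118/3,208,  215,371.4, 378,858.59 ]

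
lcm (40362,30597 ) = 1897014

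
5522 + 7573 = 13095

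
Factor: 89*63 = 5607  =  3^2*7^1*89^1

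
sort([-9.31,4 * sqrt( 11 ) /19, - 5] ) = [ - 9.31, - 5, 4*sqrt ( 11)/19 ] 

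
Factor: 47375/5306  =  2^(-1 )*5^3*7^( - 1 )= 125/14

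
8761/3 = 8761/3=2920.33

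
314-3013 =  - 2699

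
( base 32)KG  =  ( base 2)1010010000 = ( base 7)1625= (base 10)656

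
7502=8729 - 1227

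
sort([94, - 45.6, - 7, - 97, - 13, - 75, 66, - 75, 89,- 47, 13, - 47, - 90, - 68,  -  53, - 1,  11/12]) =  [-97, - 90,-75, - 75, - 68,- 53,-47, - 47, - 45.6, - 13 , - 7, - 1,11/12,13,66, 89,  94]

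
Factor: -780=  - 2^2*3^1*5^1*13^1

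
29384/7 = 4197+ 5/7 = 4197.71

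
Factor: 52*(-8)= - 416=- 2^5*13^1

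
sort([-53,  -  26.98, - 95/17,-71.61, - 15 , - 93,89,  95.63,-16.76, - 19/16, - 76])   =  [ - 93,-76, -71.61, - 53,-26.98,-16.76,  -  15, - 95/17 , - 19/16,89,  95.63 ] 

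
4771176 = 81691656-76920480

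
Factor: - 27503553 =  - 3^1*7^2*11^1*73^1*233^1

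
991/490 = 2+11/490 = 2.02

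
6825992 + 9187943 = 16013935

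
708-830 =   -  122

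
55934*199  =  11130866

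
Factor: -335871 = -3^2*67^1*557^1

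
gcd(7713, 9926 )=1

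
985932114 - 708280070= 277652044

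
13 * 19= 247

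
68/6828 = 17/1707 = 0.01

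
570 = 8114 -7544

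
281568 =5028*56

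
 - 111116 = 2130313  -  2241429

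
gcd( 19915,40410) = 5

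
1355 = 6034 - 4679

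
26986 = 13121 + 13865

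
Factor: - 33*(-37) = 3^1*11^1*37^1 = 1221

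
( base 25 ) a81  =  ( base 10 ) 6451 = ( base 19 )HGA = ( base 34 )5JP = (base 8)14463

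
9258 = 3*3086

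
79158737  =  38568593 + 40590144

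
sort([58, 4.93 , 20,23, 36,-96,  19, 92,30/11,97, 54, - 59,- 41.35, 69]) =[ - 96,-59, -41.35,  30/11, 4.93 , 19,20,23,36,54 , 58, 69,92 , 97 ] 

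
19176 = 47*408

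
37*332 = 12284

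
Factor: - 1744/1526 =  - 8/7= - 2^3*7^( - 1)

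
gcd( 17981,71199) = 1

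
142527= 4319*33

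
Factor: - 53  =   - 53^1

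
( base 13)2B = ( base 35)12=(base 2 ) 100101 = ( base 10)37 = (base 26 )1B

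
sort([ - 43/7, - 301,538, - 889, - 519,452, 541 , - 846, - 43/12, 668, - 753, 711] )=[-889, - 846,  -  753, - 519,- 301, - 43/7,-43/12,452,  538, 541,668,711 ]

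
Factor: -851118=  - 2^1*3^1*141853^1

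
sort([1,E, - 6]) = [  -  6,1 , E]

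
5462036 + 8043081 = 13505117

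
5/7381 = 5/7381 = 0.00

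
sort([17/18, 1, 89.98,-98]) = [ - 98,17/18, 1, 89.98]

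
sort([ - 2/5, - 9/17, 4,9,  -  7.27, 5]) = [ - 7.27,-9/17, - 2/5,4,5,9]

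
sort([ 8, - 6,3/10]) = [-6,3/10, 8 ]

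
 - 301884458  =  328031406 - 629915864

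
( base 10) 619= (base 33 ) ip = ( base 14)323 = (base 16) 26B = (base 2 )1001101011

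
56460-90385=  - 33925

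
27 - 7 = 20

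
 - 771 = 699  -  1470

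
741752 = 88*8429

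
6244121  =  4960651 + 1283470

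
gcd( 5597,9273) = 1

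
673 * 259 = 174307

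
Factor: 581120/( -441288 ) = - 320/243 = - 2^6*3^ ( - 5) * 5^1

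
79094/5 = 15818 + 4/5 = 15818.80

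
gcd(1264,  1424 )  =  16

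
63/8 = 7 + 7/8 = 7.88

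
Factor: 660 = 2^2 * 3^1*5^1*11^1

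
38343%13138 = 12067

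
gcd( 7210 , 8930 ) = 10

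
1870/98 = 19 + 4/49 = 19.08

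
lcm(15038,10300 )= 751900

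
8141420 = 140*58153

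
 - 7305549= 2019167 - 9324716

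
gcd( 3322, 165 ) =11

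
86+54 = 140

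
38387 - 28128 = 10259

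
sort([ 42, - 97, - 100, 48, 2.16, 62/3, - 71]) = [ - 100, - 97, - 71,2.16, 62/3, 42,48 ]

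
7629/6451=7629/6451 = 1.18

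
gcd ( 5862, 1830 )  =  6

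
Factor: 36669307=233^1 * 337^1 *467^1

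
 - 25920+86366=60446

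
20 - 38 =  - 18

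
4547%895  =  72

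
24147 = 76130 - 51983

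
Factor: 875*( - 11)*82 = -2^1*5^3*7^1 * 11^1  *41^1 = -  789250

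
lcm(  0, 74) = 0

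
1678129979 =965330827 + 712799152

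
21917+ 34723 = 56640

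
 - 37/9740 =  - 37/9740= - 0.00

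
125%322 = 125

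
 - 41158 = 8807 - 49965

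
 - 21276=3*( - 7092)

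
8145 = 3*2715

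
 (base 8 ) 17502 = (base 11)6015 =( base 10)8002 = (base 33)7BG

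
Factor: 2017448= 2^3*252181^1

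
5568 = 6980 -1412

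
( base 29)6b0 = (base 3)21100201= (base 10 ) 5365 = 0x14F5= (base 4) 1103311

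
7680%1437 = 495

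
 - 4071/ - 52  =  78+15/52 = 78.29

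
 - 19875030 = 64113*( - 310) 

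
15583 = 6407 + 9176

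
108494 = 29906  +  78588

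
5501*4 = 22004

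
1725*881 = 1519725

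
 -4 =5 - 9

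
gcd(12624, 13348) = 4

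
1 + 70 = 71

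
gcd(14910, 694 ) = 2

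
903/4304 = 903/4304 =0.21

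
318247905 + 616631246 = 934879151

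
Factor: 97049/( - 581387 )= -107^1*641^( - 1 ) = -107/641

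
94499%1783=0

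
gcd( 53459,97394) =1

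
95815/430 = 222 + 71/86 = 222.83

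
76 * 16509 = 1254684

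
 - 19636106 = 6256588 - 25892694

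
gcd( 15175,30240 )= 5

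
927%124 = 59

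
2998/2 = 1499 = 1499.00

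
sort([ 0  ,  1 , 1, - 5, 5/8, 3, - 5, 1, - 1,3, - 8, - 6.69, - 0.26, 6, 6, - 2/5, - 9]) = [ - 9, - 8 , - 6.69 ,  -  5, -5 , - 1, - 2/5, - 0.26, 0, 5/8,1, 1, 1,3,3,6, 6 ] 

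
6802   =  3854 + 2948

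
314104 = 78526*4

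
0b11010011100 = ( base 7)4635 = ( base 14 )88c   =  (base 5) 23232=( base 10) 1692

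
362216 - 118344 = 243872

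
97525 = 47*2075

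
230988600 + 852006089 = 1082994689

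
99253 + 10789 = 110042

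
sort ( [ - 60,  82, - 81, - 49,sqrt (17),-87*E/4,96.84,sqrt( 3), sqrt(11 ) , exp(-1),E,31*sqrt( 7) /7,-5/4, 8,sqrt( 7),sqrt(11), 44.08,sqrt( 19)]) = [  -  81,  -  60 , - 87 * E/4, - 49,-5/4 , exp( - 1 ),  sqrt(3 ), sqrt (7 ), E, sqrt( 11 ),sqrt( 11 ), sqrt(17),  sqrt ( 19),8, 31*sqrt( 7)/7 , 44.08,  82,96.84]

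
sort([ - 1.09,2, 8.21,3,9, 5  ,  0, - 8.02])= [-8.02  , - 1.09, 0,  2,3 , 5,8.21 , 9]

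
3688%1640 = 408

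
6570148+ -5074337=1495811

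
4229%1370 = 119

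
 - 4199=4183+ - 8382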